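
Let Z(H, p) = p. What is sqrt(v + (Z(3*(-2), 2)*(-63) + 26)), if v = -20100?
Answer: 10*I*sqrt(202) ≈ 142.13*I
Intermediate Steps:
sqrt(v + (Z(3*(-2), 2)*(-63) + 26)) = sqrt(-20100 + (2*(-63) + 26)) = sqrt(-20100 + (-126 + 26)) = sqrt(-20100 - 100) = sqrt(-20200) = 10*I*sqrt(202)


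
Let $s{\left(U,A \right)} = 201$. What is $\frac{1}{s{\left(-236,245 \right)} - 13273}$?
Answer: $- \frac{1}{13072} \approx -7.6499 \cdot 10^{-5}$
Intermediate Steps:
$\frac{1}{s{\left(-236,245 \right)} - 13273} = \frac{1}{201 - 13273} = \frac{1}{-13072} = - \frac{1}{13072}$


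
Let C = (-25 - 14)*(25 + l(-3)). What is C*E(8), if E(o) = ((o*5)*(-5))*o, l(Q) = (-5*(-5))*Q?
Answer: -3120000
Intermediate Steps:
l(Q) = 25*Q
E(o) = -25*o**2 (E(o) = ((5*o)*(-5))*o = (-25*o)*o = -25*o**2)
C = 1950 (C = (-25 - 14)*(25 + 25*(-3)) = -39*(25 - 75) = -39*(-50) = 1950)
C*E(8) = 1950*(-25*8**2) = 1950*(-25*64) = 1950*(-1600) = -3120000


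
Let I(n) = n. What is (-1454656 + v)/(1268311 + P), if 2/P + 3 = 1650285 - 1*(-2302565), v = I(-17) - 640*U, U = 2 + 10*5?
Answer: -5881650552191/5013439331419 ≈ -1.1732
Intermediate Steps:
U = 52 (U = 2 + 50 = 52)
v = -33297 (v = -17 - 640*52 = -17 - 33280 = -33297)
P = 2/3952847 (P = 2/(-3 + (1650285 - 1*(-2302565))) = 2/(-3 + (1650285 + 2302565)) = 2/(-3 + 3952850) = 2/3952847 ≈ 5.0596e-7)
(-1454656 + v)/(1268311 + P) = (-1454656 - 33297)/(1268311 + 2/3952847) = -1487953/5013439331419/3952847 = -1487953*3952847/5013439331419 = -5881650552191/5013439331419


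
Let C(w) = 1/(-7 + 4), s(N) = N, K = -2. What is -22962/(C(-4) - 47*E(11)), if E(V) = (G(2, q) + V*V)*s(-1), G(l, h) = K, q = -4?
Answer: -34443/8389 ≈ -4.1057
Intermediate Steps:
G(l, h) = -2
C(w) = -⅓ (C(w) = 1/(-3) = -⅓)
E(V) = 2 - V² (E(V) = (-2 + V*V)*(-1) = (-2 + V²)*(-1) = 2 - V²)
-22962/(C(-4) - 47*E(11)) = -22962/(-⅓ - 47*(2 - 1*11²)) = -22962/(-⅓ - 47*(2 - 1*121)) = -22962/(-⅓ - 47*(2 - 121)) = -22962/(-⅓ - 47*(-119)) = -22962/(-⅓ + 5593) = -22962/16778/3 = -22962*3/16778 = -34443/8389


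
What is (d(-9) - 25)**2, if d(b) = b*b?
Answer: 3136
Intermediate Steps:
d(b) = b**2
(d(-9) - 25)**2 = ((-9)**2 - 25)**2 = (81 - 25)**2 = 56**2 = 3136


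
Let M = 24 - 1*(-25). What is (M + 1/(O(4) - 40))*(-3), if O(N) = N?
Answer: -1763/12 ≈ -146.92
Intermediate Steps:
M = 49 (M = 24 + 25 = 49)
(M + 1/(O(4) - 40))*(-3) = (49 + 1/(4 - 40))*(-3) = (49 + 1/(-36))*(-3) = (49 - 1/36)*(-3) = (1763/36)*(-3) = -1763/12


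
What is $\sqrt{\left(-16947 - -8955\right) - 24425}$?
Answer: $i \sqrt{32417} \approx 180.05 i$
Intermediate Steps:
$\sqrt{\left(-16947 - -8955\right) - 24425} = \sqrt{\left(-16947 + 8955\right) - 24425} = \sqrt{-7992 - 24425} = \sqrt{-32417} = i \sqrt{32417}$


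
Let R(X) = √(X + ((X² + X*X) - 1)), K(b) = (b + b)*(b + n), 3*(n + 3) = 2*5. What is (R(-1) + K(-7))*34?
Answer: 9520/3 ≈ 3173.3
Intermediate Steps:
n = ⅓ (n = -3 + (2*5)/3 = -3 + (⅓)*10 = -3 + 10/3 = ⅓ ≈ 0.33333)
K(b) = 2*b*(⅓ + b) (K(b) = (b + b)*(b + ⅓) = (2*b)*(⅓ + b) = 2*b*(⅓ + b))
R(X) = √(-1 + X + 2*X²) (R(X) = √(X + ((X² + X²) - 1)) = √(X + (2*X² - 1)) = √(X + (-1 + 2*X²)) = √(-1 + X + 2*X²))
(R(-1) + K(-7))*34 = (√(-1 - 1 + 2*(-1)²) + (⅔)*(-7)*(1 + 3*(-7)))*34 = (√(-1 - 1 + 2*1) + (⅔)*(-7)*(1 - 21))*34 = (√(-1 - 1 + 2) + (⅔)*(-7)*(-20))*34 = (√0 + 280/3)*34 = (0 + 280/3)*34 = (280/3)*34 = 9520/3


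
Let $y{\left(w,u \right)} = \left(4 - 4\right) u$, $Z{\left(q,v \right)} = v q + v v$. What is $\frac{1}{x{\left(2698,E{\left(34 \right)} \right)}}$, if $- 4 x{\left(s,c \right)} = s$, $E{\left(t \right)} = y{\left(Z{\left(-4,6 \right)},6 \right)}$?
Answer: $- \frac{2}{1349} \approx -0.0014826$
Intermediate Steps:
$Z{\left(q,v \right)} = v^{2} + q v$ ($Z{\left(q,v \right)} = q v + v^{2} = v^{2} + q v$)
$y{\left(w,u \right)} = 0$ ($y{\left(w,u \right)} = 0 u = 0$)
$E{\left(t \right)} = 0$
$x{\left(s,c \right)} = - \frac{s}{4}$
$\frac{1}{x{\left(2698,E{\left(34 \right)} \right)}} = \frac{1}{\left(- \frac{1}{4}\right) 2698} = \frac{1}{- \frac{1349}{2}} = - \frac{2}{1349}$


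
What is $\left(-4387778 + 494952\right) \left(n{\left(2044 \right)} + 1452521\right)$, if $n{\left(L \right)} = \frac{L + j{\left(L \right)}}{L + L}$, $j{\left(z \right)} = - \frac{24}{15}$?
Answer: $- \frac{2063860912620917}{365} \approx -5.6544 \cdot 10^{12}$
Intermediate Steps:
$j{\left(z \right)} = - \frac{8}{5}$ ($j{\left(z \right)} = \left(-24\right) \frac{1}{15} = - \frac{8}{5}$)
$n{\left(L \right)} = \frac{- \frac{8}{5} + L}{2 L}$ ($n{\left(L \right)} = \frac{L - \frac{8}{5}}{L + L} = \frac{- \frac{8}{5} + L}{2 L}$)
$\left(-4387778 + 494952\right) \left(n{\left(2044 \right)} + 1452521\right) = \left(-4387778 + 494952\right) \left(\frac{-8 + 5 \cdot 2044}{10 \cdot 2044} + 1452521\right) = - 3892826 \left(\frac{1}{10} \cdot \frac{1}{2044} \left(-8 + 10220\right) + 1452521\right) = - 3892826 \left(\frac{1}{10} \cdot \frac{1}{2044} \cdot 10212 + 1452521\right) = - 3892826 \left(\frac{2553}{5110} + 1452521\right) = \left(-3892826\right) \frac{7422384863}{5110} = - \frac{2063860912620917}{365}$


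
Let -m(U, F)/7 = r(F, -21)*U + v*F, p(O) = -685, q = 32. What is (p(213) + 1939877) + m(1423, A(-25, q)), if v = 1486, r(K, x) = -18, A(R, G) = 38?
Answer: 1723214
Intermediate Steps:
m(U, F) = -10402*F + 126*U (m(U, F) = -7*(-18*U + 1486*F) = -10402*F + 126*U)
(p(213) + 1939877) + m(1423, A(-25, q)) = (-685 + 1939877) + (-10402*38 + 126*1423) = 1939192 + (-395276 + 179298) = 1939192 - 215978 = 1723214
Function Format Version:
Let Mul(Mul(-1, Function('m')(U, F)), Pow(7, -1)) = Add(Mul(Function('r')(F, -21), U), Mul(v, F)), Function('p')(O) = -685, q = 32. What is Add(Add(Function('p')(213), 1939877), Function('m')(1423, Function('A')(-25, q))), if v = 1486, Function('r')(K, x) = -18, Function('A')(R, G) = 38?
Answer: 1723214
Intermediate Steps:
Function('m')(U, F) = Add(Mul(-10402, F), Mul(126, U)) (Function('m')(U, F) = Mul(-7, Add(Mul(-18, U), Mul(1486, F))) = Add(Mul(-10402, F), Mul(126, U)))
Add(Add(Function('p')(213), 1939877), Function('m')(1423, Function('A')(-25, q))) = Add(Add(-685, 1939877), Add(Mul(-10402, 38), Mul(126, 1423))) = Add(1939192, Add(-395276, 179298)) = Add(1939192, -215978) = 1723214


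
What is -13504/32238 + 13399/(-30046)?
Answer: -418849073/484311474 ≈ -0.86483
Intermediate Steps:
-13504/32238 + 13399/(-30046) = -13504*1/32238 + 13399*(-1/30046) = -6752/16119 - 13399/30046 = -418849073/484311474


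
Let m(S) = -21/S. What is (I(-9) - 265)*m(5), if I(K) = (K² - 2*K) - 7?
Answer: 3633/5 ≈ 726.60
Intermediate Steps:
I(K) = -7 + K² - 2*K
(I(-9) - 265)*m(5) = ((-7 + (-9)² - 2*(-9)) - 265)*(-21/5) = ((-7 + 81 + 18) - 265)*(-21*⅕) = (92 - 265)*(-21/5) = -173*(-21/5) = 3633/5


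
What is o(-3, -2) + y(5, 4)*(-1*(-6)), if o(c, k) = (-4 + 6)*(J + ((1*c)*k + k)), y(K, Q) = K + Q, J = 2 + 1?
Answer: 68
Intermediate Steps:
J = 3
o(c, k) = 6 + 2*k + 2*c*k (o(c, k) = (-4 + 6)*(3 + ((1*c)*k + k)) = 2*(3 + (c*k + k)) = 2*(3 + (k + c*k)) = 2*(3 + k + c*k) = 6 + 2*k + 2*c*k)
o(-3, -2) + y(5, 4)*(-1*(-6)) = (6 + 2*(-2) + 2*(-3)*(-2)) + (5 + 4)*(-1*(-6)) = (6 - 4 + 12) + 9*6 = 14 + 54 = 68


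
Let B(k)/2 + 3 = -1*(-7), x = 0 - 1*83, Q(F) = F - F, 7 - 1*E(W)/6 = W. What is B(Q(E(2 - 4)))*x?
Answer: -664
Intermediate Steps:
E(W) = 42 - 6*W
Q(F) = 0
x = -83 (x = 0 - 83 = -83)
B(k) = 8 (B(k) = -6 + 2*(-1*(-7)) = -6 + 2*7 = -6 + 14 = 8)
B(Q(E(2 - 4)))*x = 8*(-83) = -664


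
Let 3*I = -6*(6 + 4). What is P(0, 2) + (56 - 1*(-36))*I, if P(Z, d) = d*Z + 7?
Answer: -1833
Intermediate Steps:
P(Z, d) = 7 + Z*d (P(Z, d) = Z*d + 7 = 7 + Z*d)
I = -20 (I = (-6*(6 + 4))/3 = (-6*10)/3 = (⅓)*(-60) = -20)
P(0, 2) + (56 - 1*(-36))*I = (7 + 0*2) + (56 - 1*(-36))*(-20) = (7 + 0) + (56 + 36)*(-20) = 7 + 92*(-20) = 7 - 1840 = -1833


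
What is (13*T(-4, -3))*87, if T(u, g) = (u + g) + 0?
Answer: -7917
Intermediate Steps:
T(u, g) = g + u (T(u, g) = (g + u) + 0 = g + u)
(13*T(-4, -3))*87 = (13*(-3 - 4))*87 = (13*(-7))*87 = -91*87 = -7917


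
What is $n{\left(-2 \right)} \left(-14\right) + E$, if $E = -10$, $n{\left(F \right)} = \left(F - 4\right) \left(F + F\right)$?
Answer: $-346$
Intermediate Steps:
$n{\left(F \right)} = 2 F \left(-4 + F\right)$ ($n{\left(F \right)} = \left(-4 + F\right) 2 F = 2 F \left(-4 + F\right)$)
$n{\left(-2 \right)} \left(-14\right) + E = 2 \left(-2\right) \left(-4 - 2\right) \left(-14\right) - 10 = 2 \left(-2\right) \left(-6\right) \left(-14\right) - 10 = 24 \left(-14\right) - 10 = -336 - 10 = -346$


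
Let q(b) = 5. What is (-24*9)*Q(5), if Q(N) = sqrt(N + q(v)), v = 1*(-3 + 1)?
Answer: -216*sqrt(10) ≈ -683.05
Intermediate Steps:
v = -2 (v = 1*(-2) = -2)
Q(N) = sqrt(5 + N) (Q(N) = sqrt(N + 5) = sqrt(5 + N))
(-24*9)*Q(5) = (-24*9)*sqrt(5 + 5) = -216*sqrt(10)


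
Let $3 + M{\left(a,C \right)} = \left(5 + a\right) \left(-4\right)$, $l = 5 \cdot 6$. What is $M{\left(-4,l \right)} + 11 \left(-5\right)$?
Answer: $-62$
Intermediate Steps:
$l = 30$
$M{\left(a,C \right)} = -23 - 4 a$ ($M{\left(a,C \right)} = -3 + \left(5 + a\right) \left(-4\right) = -3 - \left(20 + 4 a\right) = -23 - 4 a$)
$M{\left(-4,l \right)} + 11 \left(-5\right) = \left(-23 - -16\right) + 11 \left(-5\right) = \left(-23 + 16\right) - 55 = -7 - 55 = -62$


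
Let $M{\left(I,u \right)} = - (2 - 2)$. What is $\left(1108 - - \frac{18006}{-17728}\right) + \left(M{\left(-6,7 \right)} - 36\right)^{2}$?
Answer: $\frac{21300053}{8864} \approx 2403.0$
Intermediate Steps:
$M{\left(I,u \right)} = 0$ ($M{\left(I,u \right)} = \left(-1\right) 0 = 0$)
$\left(1108 - - \frac{18006}{-17728}\right) + \left(M{\left(-6,7 \right)} - 36\right)^{2} = \left(1108 - - \frac{18006}{-17728}\right) + \left(0 - 36\right)^{2} = \left(1108 - \left(-18006\right) \left(- \frac{1}{17728}\right)\right) + \left(-36\right)^{2} = \left(1108 - \frac{9003}{8864}\right) + 1296 = \frac{9812309}{8864} + 1296 = \frac{21300053}{8864}$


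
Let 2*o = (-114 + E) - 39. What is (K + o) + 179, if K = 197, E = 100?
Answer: 699/2 ≈ 349.50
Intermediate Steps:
o = -53/2 (o = ((-114 + 100) - 39)/2 = (-14 - 39)/2 = (½)*(-53) = -53/2 ≈ -26.500)
(K + o) + 179 = (197 - 53/2) + 179 = 341/2 + 179 = 699/2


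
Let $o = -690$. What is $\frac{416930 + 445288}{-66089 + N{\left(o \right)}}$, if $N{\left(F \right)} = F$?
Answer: $- \frac{862218}{66779} \approx -12.912$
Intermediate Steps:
$\frac{416930 + 445288}{-66089 + N{\left(o \right)}} = \frac{416930 + 445288}{-66089 - 690} = \frac{862218}{-66779} = 862218 \left(- \frac{1}{66779}\right) = - \frac{862218}{66779}$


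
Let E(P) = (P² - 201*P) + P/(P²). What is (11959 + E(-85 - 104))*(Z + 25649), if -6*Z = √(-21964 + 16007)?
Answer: 415294244560/189 - 8095720*I*√5957/567 ≈ 2.1973e+9 - 1.102e+6*I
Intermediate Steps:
E(P) = 1/P + P² - 201*P (E(P) = (P² - 201*P) + P/P² = (P² - 201*P) + 1/P = 1/P + P² - 201*P)
Z = -I*√5957/6 (Z = -√(-21964 + 16007)/6 = -I*√5957/6 ≈ -12.864*I)
(11959 + E(-85 - 104))*(Z + 25649) = (11959 + (1 + (-85 - 104)²*(-201 + (-85 - 104)))/(-85 - 104))*(-I*√5957/6 + 25649) = (11959 + (1 + (-189)²*(-201 - 189))/(-189))*(25649 - I*√5957/6) = (11959 - (1 + 35721*(-390))/189)*(25649 - I*√5957/6) = (11959 - (1 - 13931190)/189)*(25649 - I*√5957/6) = (11959 - 1/189*(-13931189))*(25649 - I*√5957/6) = (11959 + 13931189/189)*(25649 - I*√5957/6) = 16191440*(25649 - I*√5957/6)/189 = 415294244560/189 - 8095720*I*√5957/567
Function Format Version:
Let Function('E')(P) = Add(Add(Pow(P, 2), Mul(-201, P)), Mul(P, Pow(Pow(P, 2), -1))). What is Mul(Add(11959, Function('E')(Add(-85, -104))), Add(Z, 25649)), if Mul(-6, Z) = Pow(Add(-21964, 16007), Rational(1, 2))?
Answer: Add(Rational(415294244560, 189), Mul(Rational(-8095720, 567), I, Pow(5957, Rational(1, 2)))) ≈ Add(2.1973e+9, Mul(-1.1020e+6, I))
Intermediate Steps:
Function('E')(P) = Add(Pow(P, -1), Pow(P, 2), Mul(-201, P)) (Function('E')(P) = Add(Add(Pow(P, 2), Mul(-201, P)), Mul(P, Pow(P, -2))) = Add(Add(Pow(P, 2), Mul(-201, P)), Pow(P, -1)) = Add(Pow(P, -1), Pow(P, 2), Mul(-201, P)))
Z = Mul(Rational(-1, 6), I, Pow(5957, Rational(1, 2))) (Z = Mul(Rational(-1, 6), Pow(Add(-21964, 16007), Rational(1, 2))) = Mul(Rational(-1, 6), Pow(-5957, Rational(1, 2))) = Mul(Rational(-1, 6), Mul(I, Pow(5957, Rational(1, 2)))) = Mul(Rational(-1, 6), I, Pow(5957, Rational(1, 2))) ≈ Mul(-12.864, I))
Mul(Add(11959, Function('E')(Add(-85, -104))), Add(Z, 25649)) = Mul(Add(11959, Mul(Pow(Add(-85, -104), -1), Add(1, Mul(Pow(Add(-85, -104), 2), Add(-201, Add(-85, -104)))))), Add(Mul(Rational(-1, 6), I, Pow(5957, Rational(1, 2))), 25649)) = Mul(Add(11959, Mul(Pow(-189, -1), Add(1, Mul(Pow(-189, 2), Add(-201, -189))))), Add(25649, Mul(Rational(-1, 6), I, Pow(5957, Rational(1, 2))))) = Mul(Add(11959, Mul(Rational(-1, 189), Add(1, Mul(35721, -390)))), Add(25649, Mul(Rational(-1, 6), I, Pow(5957, Rational(1, 2))))) = Mul(Add(11959, Mul(Rational(-1, 189), Add(1, -13931190))), Add(25649, Mul(Rational(-1, 6), I, Pow(5957, Rational(1, 2))))) = Mul(Add(11959, Mul(Rational(-1, 189), -13931189)), Add(25649, Mul(Rational(-1, 6), I, Pow(5957, Rational(1, 2))))) = Mul(Add(11959, Rational(13931189, 189)), Add(25649, Mul(Rational(-1, 6), I, Pow(5957, Rational(1, 2))))) = Mul(Rational(16191440, 189), Add(25649, Mul(Rational(-1, 6), I, Pow(5957, Rational(1, 2))))) = Add(Rational(415294244560, 189), Mul(Rational(-8095720, 567), I, Pow(5957, Rational(1, 2))))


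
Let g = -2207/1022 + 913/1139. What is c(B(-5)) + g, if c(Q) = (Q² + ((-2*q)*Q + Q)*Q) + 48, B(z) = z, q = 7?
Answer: -294923303/1164058 ≈ -253.36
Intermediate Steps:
c(Q) = 48 - 12*Q² (c(Q) = (Q² + ((-2*7)*Q + Q)*Q) + 48 = (Q² + (-14*Q + Q)*Q) + 48 = (Q² + (-13*Q)*Q) + 48 = (Q² - 13*Q²) + 48 = -12*Q² + 48 = 48 - 12*Q²)
g = -1580687/1164058 (g = -2207*1/1022 + 913*(1/1139) = -2207/1022 + 913/1139 = -1580687/1164058 ≈ -1.3579)
c(B(-5)) + g = (48 - 12*(-5)²) - 1580687/1164058 = (48 - 12*25) - 1580687/1164058 = (48 - 300) - 1580687/1164058 = -252 - 1580687/1164058 = -294923303/1164058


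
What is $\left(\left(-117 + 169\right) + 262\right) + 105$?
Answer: $419$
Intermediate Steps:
$\left(\left(-117 + 169\right) + 262\right) + 105 = \left(52 + 262\right) + 105 = 314 + 105 = 419$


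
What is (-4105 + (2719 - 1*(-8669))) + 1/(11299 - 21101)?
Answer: 71387965/9802 ≈ 7283.0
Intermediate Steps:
(-4105 + (2719 - 1*(-8669))) + 1/(11299 - 21101) = (-4105 + (2719 + 8669)) + 1/(-9802) = (-4105 + 11388) - 1/9802 = 7283 - 1/9802 = 71387965/9802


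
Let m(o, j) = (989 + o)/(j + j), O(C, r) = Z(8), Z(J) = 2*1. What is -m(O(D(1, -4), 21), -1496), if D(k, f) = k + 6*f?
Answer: 991/2992 ≈ 0.33122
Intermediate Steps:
Z(J) = 2
O(C, r) = 2
m(o, j) = (989 + o)/(2*j) (m(o, j) = (989 + o)/((2*j)) = (989 + o)*(1/(2*j)) = (989 + o)/(2*j))
-m(O(D(1, -4), 21), -1496) = -(989 + 2)/(2*(-1496)) = -(-1)*991/(2*1496) = -1*(-991/2992) = 991/2992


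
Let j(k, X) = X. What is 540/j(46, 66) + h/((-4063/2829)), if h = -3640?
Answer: 113638830/44693 ≈ 2542.7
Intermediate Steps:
540/j(46, 66) + h/((-4063/2829)) = 540/66 - 3640/((-4063/2829)) = 540*(1/66) - 3640/((-4063*1/2829)) = 90/11 - 3640/(-4063/2829) = 90/11 - 3640*(-2829/4063) = 90/11 + 10297560/4063 = 113638830/44693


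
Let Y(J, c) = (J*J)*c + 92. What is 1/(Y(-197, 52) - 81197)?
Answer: 1/1936963 ≈ 5.1627e-7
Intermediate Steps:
Y(J, c) = 92 + c*J² (Y(J, c) = J²*c + 92 = c*J² + 92 = 92 + c*J²)
1/(Y(-197, 52) - 81197) = 1/((92 + 52*(-197)²) - 81197) = 1/((92 + 52*38809) - 81197) = 1/((92 + 2018068) - 81197) = 1/(2018160 - 81197) = 1/1936963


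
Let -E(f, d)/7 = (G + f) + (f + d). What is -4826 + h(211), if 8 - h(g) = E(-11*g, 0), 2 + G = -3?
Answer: -37347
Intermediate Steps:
G = -5 (G = -2 - 3 = -5)
E(f, d) = 35 - 14*f - 7*d (E(f, d) = -7*((-5 + f) + (f + d)) = -7*((-5 + f) + (d + f)) = -7*(-5 + d + 2*f) = 35 - 14*f - 7*d)
h(g) = -27 - 154*g (h(g) = 8 - (35 - (-154)*g - 7*0) = 8 - (35 + 154*g + 0) = 8 - (35 + 154*g) = 8 + (-35 - 154*g) = -27 - 154*g)
-4826 + h(211) = -4826 + (-27 - 154*211) = -4826 + (-27 - 32494) = -4826 - 32521 = -37347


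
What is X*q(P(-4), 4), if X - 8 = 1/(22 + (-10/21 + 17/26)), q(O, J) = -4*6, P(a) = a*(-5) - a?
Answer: -2338032/12109 ≈ -193.08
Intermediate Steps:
P(a) = -6*a (P(a) = -5*a - a = -6*a)
q(O, J) = -24
X = 97418/12109 (X = 8 + 1/(22 + (-10/21 + 17/26)) = 8 + 1/(22 + 97/546) = 8 + 1/(12109/546) = 8 + 546/12109 = 97418/12109 ≈ 8.0451)
X*q(P(-4), 4) = (97418/12109)*(-24) = -2338032/12109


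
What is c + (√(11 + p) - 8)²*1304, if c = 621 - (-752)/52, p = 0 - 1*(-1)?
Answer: 1296613/13 - 41728*√3 ≈ 27464.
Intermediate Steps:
p = 1 (p = 0 + 1 = 1)
c = 8261/13 (c = 621 - (-752)/52 = 621 - 1*(-188/13) = 621 + 188/13 = 8261/13 ≈ 635.46)
c + (√(11 + p) - 8)²*1304 = 8261/13 + (√(11 + 1) - 8)²*1304 = 8261/13 + (√12 - 8)²*1304 = 8261/13 + (2*√3 - 8)²*1304 = 8261/13 + (-8 + 2*√3)²*1304 = 8261/13 + 1304*(-8 + 2*√3)²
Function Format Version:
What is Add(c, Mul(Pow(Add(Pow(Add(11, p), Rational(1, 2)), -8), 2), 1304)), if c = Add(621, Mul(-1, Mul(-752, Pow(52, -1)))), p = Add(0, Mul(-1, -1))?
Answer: Add(Rational(1296613, 13), Mul(-41728, Pow(3, Rational(1, 2)))) ≈ 27464.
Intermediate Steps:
p = 1 (p = Add(0, 1) = 1)
c = Rational(8261, 13) (c = Add(621, Mul(-1, Mul(-752, Rational(1, 52)))) = Add(621, Mul(-1, Rational(-188, 13))) = Add(621, Rational(188, 13)) = Rational(8261, 13) ≈ 635.46)
Add(c, Mul(Pow(Add(Pow(Add(11, p), Rational(1, 2)), -8), 2), 1304)) = Add(Rational(8261, 13), Mul(Pow(Add(Pow(Add(11, 1), Rational(1, 2)), -8), 2), 1304)) = Add(Rational(8261, 13), Mul(Pow(Add(Pow(12, Rational(1, 2)), -8), 2), 1304)) = Add(Rational(8261, 13), Mul(Pow(Add(Mul(2, Pow(3, Rational(1, 2))), -8), 2), 1304)) = Add(Rational(8261, 13), Mul(Pow(Add(-8, Mul(2, Pow(3, Rational(1, 2)))), 2), 1304)) = Add(Rational(8261, 13), Mul(1304, Pow(Add(-8, Mul(2, Pow(3, Rational(1, 2)))), 2)))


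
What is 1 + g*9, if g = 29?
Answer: 262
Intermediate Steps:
1 + g*9 = 1 + 29*9 = 1 + 261 = 262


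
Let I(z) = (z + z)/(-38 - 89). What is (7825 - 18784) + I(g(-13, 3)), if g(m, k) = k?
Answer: -1391799/127 ≈ -10959.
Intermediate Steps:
I(z) = -2*z/127 (I(z) = (2*z)/(-127) = (2*z)*(-1/127) = -2*z/127)
(7825 - 18784) + I(g(-13, 3)) = (7825 - 18784) - 2/127*3 = -10959 - 6/127 = -1391799/127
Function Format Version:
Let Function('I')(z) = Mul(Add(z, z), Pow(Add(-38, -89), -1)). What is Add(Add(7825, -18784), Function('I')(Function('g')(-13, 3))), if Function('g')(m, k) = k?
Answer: Rational(-1391799, 127) ≈ -10959.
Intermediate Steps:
Function('I')(z) = Mul(Rational(-2, 127), z) (Function('I')(z) = Mul(Mul(2, z), Pow(-127, -1)) = Mul(Mul(2, z), Rational(-1, 127)) = Mul(Rational(-2, 127), z))
Add(Add(7825, -18784), Function('I')(Function('g')(-13, 3))) = Add(Add(7825, -18784), Mul(Rational(-2, 127), 3)) = Add(-10959, Rational(-6, 127)) = Rational(-1391799, 127)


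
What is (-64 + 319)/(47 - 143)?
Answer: -85/32 ≈ -2.6563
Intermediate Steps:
(-64 + 319)/(47 - 143) = 255/(-96) = 255*(-1/96) = -85/32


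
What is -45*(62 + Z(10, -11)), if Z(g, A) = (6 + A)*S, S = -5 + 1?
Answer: -3690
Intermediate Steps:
S = -4
Z(g, A) = -24 - 4*A (Z(g, A) = (6 + A)*(-4) = -24 - 4*A)
-45*(62 + Z(10, -11)) = -45*(62 + (-24 - 4*(-11))) = -45*(62 + (-24 + 44)) = -45*(62 + 20) = -45*82 = -3690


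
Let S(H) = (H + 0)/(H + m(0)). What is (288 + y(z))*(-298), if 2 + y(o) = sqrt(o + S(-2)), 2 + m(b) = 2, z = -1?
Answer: -85228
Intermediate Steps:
m(b) = 0 (m(b) = -2 + 2 = 0)
S(H) = 1 (S(H) = (H + 0)/(H + 0) = H/H = 1)
y(o) = -2 + sqrt(1 + o) (y(o) = -2 + sqrt(o + 1) = -2 + sqrt(1 + o))
(288 + y(z))*(-298) = (288 + (-2 + sqrt(1 - 1)))*(-298) = (288 + (-2 + sqrt(0)))*(-298) = (288 + (-2 + 0))*(-298) = (288 - 2)*(-298) = 286*(-298) = -85228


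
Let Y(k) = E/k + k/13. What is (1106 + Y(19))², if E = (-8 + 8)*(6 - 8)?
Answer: 207273609/169 ≈ 1.2265e+6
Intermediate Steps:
E = 0 (E = 0*(-2) = 0)
Y(k) = k/13 (Y(k) = 0/k + k/13 = 0 + k*(1/13) = 0 + k/13 = k/13)
(1106 + Y(19))² = (1106 + (1/13)*19)² = (1106 + 19/13)² = (14397/13)² = 207273609/169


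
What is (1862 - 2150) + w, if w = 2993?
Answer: 2705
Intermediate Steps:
(1862 - 2150) + w = (1862 - 2150) + 2993 = -288 + 2993 = 2705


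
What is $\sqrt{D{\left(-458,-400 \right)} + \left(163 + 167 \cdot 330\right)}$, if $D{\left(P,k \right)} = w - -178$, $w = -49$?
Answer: $\sqrt{55402} \approx 235.38$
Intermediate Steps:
$D{\left(P,k \right)} = 129$ ($D{\left(P,k \right)} = -49 - -178 = -49 + 178 = 129$)
$\sqrt{D{\left(-458,-400 \right)} + \left(163 + 167 \cdot 330\right)} = \sqrt{129 + \left(163 + 167 \cdot 330\right)} = \sqrt{129 + \left(163 + 55110\right)} = \sqrt{129 + 55273} = \sqrt{55402}$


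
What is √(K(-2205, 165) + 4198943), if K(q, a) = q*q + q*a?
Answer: √8697143 ≈ 2949.1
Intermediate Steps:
K(q, a) = q² + a*q
√(K(-2205, 165) + 4198943) = √(-2205*(165 - 2205) + 4198943) = √(-2205*(-2040) + 4198943) = √(4498200 + 4198943) = √8697143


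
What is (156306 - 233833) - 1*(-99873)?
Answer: 22346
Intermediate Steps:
(156306 - 233833) - 1*(-99873) = -77527 + 99873 = 22346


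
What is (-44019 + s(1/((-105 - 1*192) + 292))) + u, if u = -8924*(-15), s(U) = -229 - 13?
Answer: 89599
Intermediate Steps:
s(U) = -242
u = 133860
(-44019 + s(1/((-105 - 1*192) + 292))) + u = (-44019 - 242) + 133860 = -44261 + 133860 = 89599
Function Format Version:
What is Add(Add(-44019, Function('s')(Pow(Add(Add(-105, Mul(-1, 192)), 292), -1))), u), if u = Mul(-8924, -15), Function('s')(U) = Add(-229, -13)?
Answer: 89599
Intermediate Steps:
Function('s')(U) = -242
u = 133860
Add(Add(-44019, Function('s')(Pow(Add(Add(-105, Mul(-1, 192)), 292), -1))), u) = Add(Add(-44019, -242), 133860) = Add(-44261, 133860) = 89599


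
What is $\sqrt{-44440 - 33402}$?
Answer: $i \sqrt{77842} \approx 279.0 i$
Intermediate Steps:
$\sqrt{-44440 - 33402} = \sqrt{-77842} = i \sqrt{77842}$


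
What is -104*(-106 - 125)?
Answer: 24024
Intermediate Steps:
-104*(-106 - 125) = -104*(-231) = 24024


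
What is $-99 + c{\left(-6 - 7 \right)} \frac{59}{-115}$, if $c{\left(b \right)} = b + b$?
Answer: $- \frac{9851}{115} \approx -85.661$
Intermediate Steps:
$c{\left(b \right)} = 2 b$
$-99 + c{\left(-6 - 7 \right)} \frac{59}{-115} = -99 + 2 \left(-6 - 7\right) \frac{59}{-115} = -99 + 2 \left(-6 - 7\right) 59 \left(- \frac{1}{115}\right) = -99 + 2 \left(-13\right) \left(- \frac{59}{115}\right) = -99 - - \frac{1534}{115} = -99 + \frac{1534}{115} = - \frac{9851}{115}$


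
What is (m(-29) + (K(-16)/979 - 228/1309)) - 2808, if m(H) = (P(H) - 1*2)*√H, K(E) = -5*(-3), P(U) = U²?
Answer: -327153315/116501 + 839*I*√29 ≈ -2808.2 + 4518.2*I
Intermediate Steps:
K(E) = 15
m(H) = √H*(-2 + H²) (m(H) = (H² - 1*2)*√H = (H² - 2)*√H = (-2 + H²)*√H = √H*(-2 + H²))
(m(-29) + (K(-16)/979 - 228/1309)) - 2808 = (√(-29)*(-2 + (-29)²) + (15/979 - 228/1309)) - 2808 = ((I*√29)*(-2 + 841) + (15*(1/979) - 228*1/1309)) - 2808 = ((I*√29)*839 + (15/979 - 228/1309)) - 2808 = (839*I*√29 - 18507/116501) - 2808 = (-18507/116501 + 839*I*√29) - 2808 = -327153315/116501 + 839*I*√29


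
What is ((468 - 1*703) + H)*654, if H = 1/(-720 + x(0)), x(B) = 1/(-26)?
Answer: -2877247494/18721 ≈ -1.5369e+5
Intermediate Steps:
x(B) = -1/26
H = -26/18721 (H = 1/(-720 - 1/26) = 1/(-18721/26) = -26/18721 ≈ -0.0013888)
((468 - 1*703) + H)*654 = ((468 - 1*703) - 26/18721)*654 = ((468 - 703) - 26/18721)*654 = (-235 - 26/18721)*654 = -4399461/18721*654 = -2877247494/18721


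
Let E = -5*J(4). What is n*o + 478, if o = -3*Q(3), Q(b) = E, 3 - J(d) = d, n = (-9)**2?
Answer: -737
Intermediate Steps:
n = 81
J(d) = 3 - d
E = 5 (E = -5*(3 - 1*4) = -5*(3 - 4) = -5*(-1) = 5)
Q(b) = 5
o = -15 (o = -3*5 = -15)
n*o + 478 = 81*(-15) + 478 = -1215 + 478 = -737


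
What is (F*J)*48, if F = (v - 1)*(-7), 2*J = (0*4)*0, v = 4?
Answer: 0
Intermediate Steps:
J = 0 (J = ((0*4)*0)/2 = (0*0)/2 = (1/2)*0 = 0)
F = -21 (F = (4 - 1)*(-7) = 3*(-7) = -21)
(F*J)*48 = -21*0*48 = 0*48 = 0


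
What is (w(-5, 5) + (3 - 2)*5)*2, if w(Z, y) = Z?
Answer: 0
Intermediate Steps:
(w(-5, 5) + (3 - 2)*5)*2 = (-5 + (3 - 2)*5)*2 = (-5 + 1*5)*2 = (-5 + 5)*2 = 0*2 = 0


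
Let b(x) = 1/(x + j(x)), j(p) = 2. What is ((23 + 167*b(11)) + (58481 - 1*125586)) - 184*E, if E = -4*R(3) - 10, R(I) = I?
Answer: -819275/13 ≈ -63021.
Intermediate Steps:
b(x) = 1/(2 + x) (b(x) = 1/(x + 2) = 1/(2 + x))
E = -22 (E = -4*3 - 10 = -12 - 10 = -22)
((23 + 167*b(11)) + (58481 - 1*125586)) - 184*E = ((23 + 167/(2 + 11)) + (58481 - 1*125586)) - 184*(-22) = ((23 + 167/13) + (58481 - 125586)) + 4048 = ((23 + 167*(1/13)) - 67105) + 4048 = ((23 + 167/13) - 67105) + 4048 = (466/13 - 67105) + 4048 = -871899/13 + 4048 = -819275/13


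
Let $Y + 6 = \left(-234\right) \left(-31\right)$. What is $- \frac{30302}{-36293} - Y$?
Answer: $- \frac{263021362}{36293} \approx -7247.2$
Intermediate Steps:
$Y = 7248$ ($Y = -6 - -7254 = -6 + 7254 = 7248$)
$- \frac{30302}{-36293} - Y = - \frac{30302}{-36293} - 7248 = \left(-30302\right) \left(- \frac{1}{36293}\right) - 7248 = \frac{30302}{36293} - 7248 = - \frac{263021362}{36293}$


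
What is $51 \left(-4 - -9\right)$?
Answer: $255$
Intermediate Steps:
$51 \left(-4 - -9\right) = 51 \left(-4 + \left(-1 + 10\right)\right) = 51 \left(-4 + 9\right) = 51 \cdot 5 = 255$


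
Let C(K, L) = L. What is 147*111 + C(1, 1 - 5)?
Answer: 16313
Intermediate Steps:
147*111 + C(1, 1 - 5) = 147*111 + (1 - 5) = 16317 - 4 = 16313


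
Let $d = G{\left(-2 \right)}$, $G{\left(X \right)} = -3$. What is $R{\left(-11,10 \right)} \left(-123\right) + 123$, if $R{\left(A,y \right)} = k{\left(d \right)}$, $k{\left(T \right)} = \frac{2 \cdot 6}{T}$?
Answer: $615$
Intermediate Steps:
$d = -3$
$k{\left(T \right)} = \frac{12}{T}$
$R{\left(A,y \right)} = -4$ ($R{\left(A,y \right)} = \frac{12}{-3} = 12 \left(- \frac{1}{3}\right) = -4$)
$R{\left(-11,10 \right)} \left(-123\right) + 123 = \left(-4\right) \left(-123\right) + 123 = 492 + 123 = 615$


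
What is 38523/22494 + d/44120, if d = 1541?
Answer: 289049669/165405880 ≈ 1.7475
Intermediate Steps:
38523/22494 + d/44120 = 38523/22494 + 1541/44120 = 38523*(1/22494) + 1541*(1/44120) = 12841/7498 + 1541/44120 = 289049669/165405880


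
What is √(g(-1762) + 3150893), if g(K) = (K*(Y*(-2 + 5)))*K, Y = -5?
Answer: I*√43418767 ≈ 6589.3*I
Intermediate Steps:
g(K) = -15*K² (g(K) = (K*(-5*(-2 + 5)))*K = (K*(-5*3))*K = (K*(-15))*K = (-15*K)*K = -15*K²)
√(g(-1762) + 3150893) = √(-15*(-1762)² + 3150893) = √(-15*3104644 + 3150893) = √(-46569660 + 3150893) = √(-43418767) = I*√43418767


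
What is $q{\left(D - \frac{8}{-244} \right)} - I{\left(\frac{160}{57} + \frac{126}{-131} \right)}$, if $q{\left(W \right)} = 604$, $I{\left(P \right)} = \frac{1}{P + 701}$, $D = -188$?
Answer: $\frac{3169872113}{5248145} \approx 604.0$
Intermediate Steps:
$I{\left(P \right)} = \frac{1}{701 + P}$
$q{\left(D - \frac{8}{-244} \right)} - I{\left(\frac{160}{57} + \frac{126}{-131} \right)} = 604 - \frac{1}{701 + \left(\frac{160}{57} + \frac{126}{-131}\right)} = 604 - \frac{1}{701 + \left(160 \cdot \frac{1}{57} + 126 \left(- \frac{1}{131}\right)\right)} = 604 - \frac{1}{701 + \left(\frac{160}{57} - \frac{126}{131}\right)} = 604 - \frac{1}{701 + \frac{13778}{7467}} = 604 - \frac{1}{\frac{5248145}{7467}} = 604 - \frac{7467}{5248145} = \frac{3169872113}{5248145}$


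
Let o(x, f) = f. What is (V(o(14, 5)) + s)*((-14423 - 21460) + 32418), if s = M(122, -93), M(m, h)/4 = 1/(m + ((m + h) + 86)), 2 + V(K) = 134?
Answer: -36137640/79 ≈ -4.5744e+5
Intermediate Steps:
V(K) = 132 (V(K) = -2 + 134 = 132)
M(m, h) = 4/(86 + h + 2*m) (M(m, h) = 4/(m + ((m + h) + 86)) = 4/(m + ((h + m) + 86)) = 4/(m + (86 + h + m)) = 4/(86 + h + 2*m))
s = 4/237 (s = 4/(86 - 93 + 2*122) = 4/(86 - 93 + 244) = 4/237 ≈ 0.016878)
(V(o(14, 5)) + s)*((-14423 - 21460) + 32418) = (132 + 4/237)*((-14423 - 21460) + 32418) = 31288*(-35883 + 32418)/237 = (31288/237)*(-3465) = -36137640/79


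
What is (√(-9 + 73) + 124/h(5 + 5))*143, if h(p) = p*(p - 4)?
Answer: 21593/15 ≈ 1439.5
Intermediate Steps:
h(p) = p*(-4 + p)
(√(-9 + 73) + 124/h(5 + 5))*143 = (√(-9 + 73) + 124/(((5 + 5)*(-4 + (5 + 5)))))*143 = (√64 + 124/((10*(-4 + 10))))*143 = (8 + 124/((10*6)))*143 = (8 + 124/60)*143 = (8 + 124*(1/60))*143 = (8 + 31/15)*143 = (151/15)*143 = 21593/15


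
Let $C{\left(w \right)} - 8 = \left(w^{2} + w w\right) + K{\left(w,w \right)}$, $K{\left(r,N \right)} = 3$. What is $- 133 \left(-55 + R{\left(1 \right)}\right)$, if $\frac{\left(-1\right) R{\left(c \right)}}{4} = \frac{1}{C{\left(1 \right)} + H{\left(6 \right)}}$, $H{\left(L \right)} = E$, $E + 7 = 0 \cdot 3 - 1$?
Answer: $\frac{37107}{5} \approx 7421.4$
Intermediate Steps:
$E = -8$ ($E = -7 + \left(0 \cdot 3 - 1\right) = -7 + \left(0 - 1\right) = -7 - 1 = -8$)
$H{\left(L \right)} = -8$
$C{\left(w \right)} = 11 + 2 w^{2}$ ($C{\left(w \right)} = 8 + \left(\left(w^{2} + w w\right) + 3\right) = 8 + \left(\left(w^{2} + w^{2}\right) + 3\right) = 8 + \left(2 w^{2} + 3\right) = 8 + \left(3 + 2 w^{2}\right) = 11 + 2 w^{2}$)
$R{\left(c \right)} = - \frac{4}{5}$ ($R{\left(c \right)} = - \frac{4}{\left(11 + 2 \cdot 1^{2}\right) - 8} = - \frac{4}{\left(11 + 2 \cdot 1\right) - 8} = - \frac{4}{\left(11 + 2\right) - 8} = - \frac{4}{13 - 8} = - \frac{4}{5}$)
$- 133 \left(-55 + R{\left(1 \right)}\right) = - 133 \left(-55 - \frac{4}{5}\right) = \left(-133\right) \left(- \frac{279}{5}\right) = \frac{37107}{5}$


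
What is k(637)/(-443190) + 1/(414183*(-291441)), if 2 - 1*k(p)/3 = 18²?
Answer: 1766754096938/810567030225645 ≈ 0.0021797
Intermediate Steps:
k(p) = -966 (k(p) = 6 - 3*18² = 6 - 3*324 = 6 - 972 = -966)
k(637)/(-443190) + 1/(414183*(-291441)) = -966/(-443190) + 1/(414183*(-291441)) = -966*(-1/443190) + (1/414183)*(-1/291441) = 161/73865 - 1/120709907703 = 1766754096938/810567030225645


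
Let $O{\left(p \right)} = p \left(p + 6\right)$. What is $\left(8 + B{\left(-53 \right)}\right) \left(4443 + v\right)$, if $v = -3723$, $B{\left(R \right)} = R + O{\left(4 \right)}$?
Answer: $-3600$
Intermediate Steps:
$O{\left(p \right)} = p \left(6 + p\right)$
$B{\left(R \right)} = 40 + R$ ($B{\left(R \right)} = R + 4 \left(6 + 4\right) = R + 4 \cdot 10 = R + 40 = 40 + R$)
$\left(8 + B{\left(-53 \right)}\right) \left(4443 + v\right) = \left(8 + \left(40 - 53\right)\right) \left(4443 - 3723\right) = \left(8 - 13\right) 720 = \left(-5\right) 720 = -3600$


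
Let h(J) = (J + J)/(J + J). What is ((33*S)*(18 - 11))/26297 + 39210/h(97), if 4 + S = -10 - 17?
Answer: 1031098209/26297 ≈ 39210.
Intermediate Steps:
h(J) = 1 (h(J) = (2*J)/((2*J)) = (2*J)*(1/(2*J)) = 1)
S = -31 (S = -4 + (-10 - 17) = -4 - 27 = -31)
((33*S)*(18 - 11))/26297 + 39210/h(97) = ((33*(-31))*(18 - 11))/26297 + 39210/1 = -1023*7*(1/26297) + 39210*1 = -7161*1/26297 + 39210 = -7161/26297 + 39210 = 1031098209/26297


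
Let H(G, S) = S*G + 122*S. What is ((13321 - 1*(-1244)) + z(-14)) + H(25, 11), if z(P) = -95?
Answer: 16087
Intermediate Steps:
H(G, S) = 122*S + G*S (H(G, S) = G*S + 122*S = 122*S + G*S)
((13321 - 1*(-1244)) + z(-14)) + H(25, 11) = ((13321 - 1*(-1244)) - 95) + 11*(122 + 25) = ((13321 + 1244) - 95) + 11*147 = (14565 - 95) + 1617 = 14470 + 1617 = 16087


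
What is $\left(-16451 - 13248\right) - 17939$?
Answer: $-47638$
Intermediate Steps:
$\left(-16451 - 13248\right) - 17939 = -29699 - 17939 = -47638$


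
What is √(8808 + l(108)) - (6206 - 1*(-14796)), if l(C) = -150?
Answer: -21002 + 3*√962 ≈ -20909.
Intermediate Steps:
√(8808 + l(108)) - (6206 - 1*(-14796)) = √(8808 - 150) - (6206 - 1*(-14796)) = √8658 - (6206 + 14796) = 3*√962 - 1*21002 = 3*√962 - 21002 = -21002 + 3*√962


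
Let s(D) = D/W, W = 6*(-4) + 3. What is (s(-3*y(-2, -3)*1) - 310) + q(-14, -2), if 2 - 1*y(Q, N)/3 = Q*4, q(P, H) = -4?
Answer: -2168/7 ≈ -309.71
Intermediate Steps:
W = -21 (W = -24 + 3 = -21)
y(Q, N) = 6 - 12*Q (y(Q, N) = 6 - 3*Q*4 = 6 - 12*Q)
s(D) = -D/21 (s(D) = D/(-21) = D*(-1/21) = -D/21)
(s(-3*y(-2, -3)*1) - 310) + q(-14, -2) = (-(-3*(6 - 12*(-2)))/21 - 310) - 4 = (-(-3*(6 + 24))/21 - 310) - 4 = (-(-3*30)/21 - 310) - 4 = (-(-30)/7 - 310) - 4 = (-1/21*(-90) - 310) - 4 = (30/7 - 310) - 4 = -2140/7 - 4 = -2168/7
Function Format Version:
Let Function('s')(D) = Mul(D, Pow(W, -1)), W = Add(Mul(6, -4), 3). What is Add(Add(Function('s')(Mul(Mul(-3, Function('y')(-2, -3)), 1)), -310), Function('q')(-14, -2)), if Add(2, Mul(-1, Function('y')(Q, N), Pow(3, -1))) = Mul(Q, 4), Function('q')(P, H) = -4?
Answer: Rational(-2168, 7) ≈ -309.71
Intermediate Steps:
W = -21 (W = Add(-24, 3) = -21)
Function('y')(Q, N) = Add(6, Mul(-12, Q)) (Function('y')(Q, N) = Add(6, Mul(-3, Mul(Q, 4))) = Add(6, Mul(-3, Mul(4, Q))) = Add(6, Mul(-12, Q)))
Function('s')(D) = Mul(Rational(-1, 21), D) (Function('s')(D) = Mul(D, Pow(-21, -1)) = Mul(D, Rational(-1, 21)) = Mul(Rational(-1, 21), D))
Add(Add(Function('s')(Mul(Mul(-3, Function('y')(-2, -3)), 1)), -310), Function('q')(-14, -2)) = Add(Add(Mul(Rational(-1, 21), Mul(Mul(-3, Add(6, Mul(-12, -2))), 1)), -310), -4) = Add(Add(Mul(Rational(-1, 21), Mul(Mul(-3, Add(6, 24)), 1)), -310), -4) = Add(Add(Mul(Rational(-1, 21), Mul(Mul(-3, 30), 1)), -310), -4) = Add(Add(Mul(Rational(-1, 21), Mul(-90, 1)), -310), -4) = Add(Add(Mul(Rational(-1, 21), -90), -310), -4) = Add(Add(Rational(30, 7), -310), -4) = Add(Rational(-2140, 7), -4) = Rational(-2168, 7)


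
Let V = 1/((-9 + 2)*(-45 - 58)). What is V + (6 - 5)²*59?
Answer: 42540/721 ≈ 59.001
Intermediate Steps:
V = 1/721 (V = 1/(-7*(-103)) = 1/721 ≈ 0.0013870)
V + (6 - 5)²*59 = 1/721 + (6 - 5)²*59 = 1/721 + 1²*59 = 1/721 + 1*59 = 1/721 + 59 = 42540/721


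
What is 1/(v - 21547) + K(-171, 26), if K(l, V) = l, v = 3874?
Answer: -3022084/17673 ≈ -171.00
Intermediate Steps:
1/(v - 21547) + K(-171, 26) = 1/(3874 - 21547) - 171 = 1/(-17673) - 171 = -1/17673 - 171 = -3022084/17673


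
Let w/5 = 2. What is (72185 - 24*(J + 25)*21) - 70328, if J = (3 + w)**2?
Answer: -95919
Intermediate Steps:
w = 10 (w = 5*2 = 10)
J = 169 (J = (3 + 10)**2 = 13**2 = 169)
(72185 - 24*(J + 25)*21) - 70328 = (72185 - 24*(169 + 25)*21) - 70328 = (72185 - 24*194*21) - 70328 = (72185 - 4656*21) - 70328 = (72185 - 97776) - 70328 = -25591 - 70328 = -95919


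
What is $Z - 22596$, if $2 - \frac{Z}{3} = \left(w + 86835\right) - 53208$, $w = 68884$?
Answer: $-330123$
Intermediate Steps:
$Z = -307527$ ($Z = 6 - 3 \left(\left(68884 + 86835\right) - 53208\right) = 6 - 3 \left(155719 - 53208\right) = 6 - 307533 = -307527$)
$Z - 22596 = -307527 - 22596 = -330123$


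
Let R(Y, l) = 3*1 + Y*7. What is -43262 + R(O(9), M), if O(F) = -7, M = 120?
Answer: -43308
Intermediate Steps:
R(Y, l) = 3 + 7*Y
-43262 + R(O(9), M) = -43262 + (3 + 7*(-7)) = -43262 + (3 - 49) = -43262 - 46 = -43308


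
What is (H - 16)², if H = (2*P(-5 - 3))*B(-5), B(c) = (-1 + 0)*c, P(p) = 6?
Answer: 1936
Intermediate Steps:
B(c) = -c
H = 60 (H = (2*6)*(-1*(-5)) = 12*5 = 60)
(H - 16)² = (60 - 16)² = 44² = 1936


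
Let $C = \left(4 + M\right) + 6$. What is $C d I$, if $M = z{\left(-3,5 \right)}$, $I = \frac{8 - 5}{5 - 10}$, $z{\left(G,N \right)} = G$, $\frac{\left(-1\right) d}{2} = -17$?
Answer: $- \frac{714}{5} \approx -142.8$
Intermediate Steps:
$d = 34$ ($d = \left(-2\right) \left(-17\right) = 34$)
$I = - \frac{3}{5}$ ($I = \frac{3}{-5} = 3 \left(- \frac{1}{5}\right) = - \frac{3}{5} \approx -0.6$)
$M = -3$
$C = 7$ ($C = \left(4 - 3\right) + 6 = 1 + 6 = 7$)
$C d I = 7 \cdot 34 \left(- \frac{3}{5}\right) = 238 \left(- \frac{3}{5}\right) = - \frac{714}{5}$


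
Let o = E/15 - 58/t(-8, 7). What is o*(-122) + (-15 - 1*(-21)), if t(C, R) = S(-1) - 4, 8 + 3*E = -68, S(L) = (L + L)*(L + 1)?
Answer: -70063/45 ≈ -1557.0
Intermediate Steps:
S(L) = 2*L*(1 + L) (S(L) = (2*L)*(1 + L) = 2*L*(1 + L))
E = -76/3 (E = -8/3 + (⅓)*(-68) = -8/3 - 68/3 = -76/3 ≈ -25.333)
t(C, R) = -4 (t(C, R) = 2*(-1)*(1 - 1) - 4 = 2*(-1)*0 - 4 = 0 - 4 = -4)
o = 1153/90 (o = -76/3/15 - 58/(-4) = -76/3*1/15 - 58*(-¼) = -76/45 + 29/2 = 1153/90 ≈ 12.811)
o*(-122) + (-15 - 1*(-21)) = (1153/90)*(-122) + (-15 - 1*(-21)) = -70333/45 + (-15 + 21) = -70333/45 + 6 = -70063/45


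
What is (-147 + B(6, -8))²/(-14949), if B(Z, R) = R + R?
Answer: -26569/14949 ≈ -1.7773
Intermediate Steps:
B(Z, R) = 2*R
(-147 + B(6, -8))²/(-14949) = (-147 + 2*(-8))²/(-14949) = (-147 - 16)²*(-1/14949) = (-163)²*(-1/14949) = 26569*(-1/14949) = -26569/14949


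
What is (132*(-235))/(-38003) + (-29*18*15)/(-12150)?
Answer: 2497987/1710135 ≈ 1.4607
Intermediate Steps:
(132*(-235))/(-38003) + (-29*18*15)/(-12150) = -31020*(-1/38003) - 522*15*(-1/12150) = 31020/38003 - 7830*(-1/12150) = 31020/38003 + 29/45 = 2497987/1710135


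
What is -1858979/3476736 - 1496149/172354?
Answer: -2761058778115/299614678272 ≈ -9.2154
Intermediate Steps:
-1858979/3476736 - 1496149/172354 = -2761058778115/299614678272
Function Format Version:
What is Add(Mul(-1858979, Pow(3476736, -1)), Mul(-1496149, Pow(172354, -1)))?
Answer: Rational(-2761058778115, 299614678272) ≈ -9.2154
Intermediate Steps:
Add(Mul(-1858979, Pow(3476736, -1)), Mul(-1496149, Pow(172354, -1))) = Add(Mul(-1858979, Rational(1, 3476736)), Mul(-1496149, Rational(1, 172354))) = Add(Rational(-1858979, 3476736), Rational(-1496149, 172354)) = Rational(-2761058778115, 299614678272)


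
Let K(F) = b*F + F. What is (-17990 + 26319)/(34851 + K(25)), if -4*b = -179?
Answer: 33316/143979 ≈ 0.23139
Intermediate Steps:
b = 179/4 (b = -¼*(-179) = 179/4 ≈ 44.750)
K(F) = 183*F/4 (K(F) = 179*F/4 + F = 183*F/4)
(-17990 + 26319)/(34851 + K(25)) = (-17990 + 26319)/(34851 + (183/4)*25) = 8329/(34851 + 4575/4) = 8329/(143979/4) = 8329*(4/143979) = 33316/143979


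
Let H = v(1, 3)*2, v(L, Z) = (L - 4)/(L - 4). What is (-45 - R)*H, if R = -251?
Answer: 412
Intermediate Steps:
v(L, Z) = 1 (v(L, Z) = (-4 + L)/(-4 + L) = 1)
H = 2 (H = 1*2 = 2)
(-45 - R)*H = (-45 - 1*(-251))*2 = (-45 + 251)*2 = 206*2 = 412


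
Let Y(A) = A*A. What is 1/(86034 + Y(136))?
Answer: 1/104530 ≈ 9.5666e-6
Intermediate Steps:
Y(A) = A²
1/(86034 + Y(136)) = 1/(86034 + 136²) = 1/(86034 + 18496) = 1/104530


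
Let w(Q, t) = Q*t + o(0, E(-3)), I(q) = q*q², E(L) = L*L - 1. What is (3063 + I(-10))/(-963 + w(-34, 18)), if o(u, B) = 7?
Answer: -2063/1568 ≈ -1.3157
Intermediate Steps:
E(L) = -1 + L² (E(L) = L² - 1 = -1 + L²)
I(q) = q³
w(Q, t) = 7 + Q*t (w(Q, t) = Q*t + 7 = 7 + Q*t)
(3063 + I(-10))/(-963 + w(-34, 18)) = (3063 + (-10)³)/(-963 + (7 - 34*18)) = (3063 - 1000)/(-963 + (7 - 612)) = 2063/(-963 - 605) = 2063/(-1568) = 2063*(-1/1568) = -2063/1568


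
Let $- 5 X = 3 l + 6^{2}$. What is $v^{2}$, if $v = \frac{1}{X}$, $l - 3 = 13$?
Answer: $\frac{25}{7056} \approx 0.0035431$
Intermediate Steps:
$l = 16$ ($l = 3 + 13 = 16$)
$X = - \frac{84}{5}$ ($X = - \frac{3 \cdot 16 + 6^{2}}{5} = - \frac{48 + 36}{5} = \left(- \frac{1}{5}\right) 84 = - \frac{84}{5} \approx -16.8$)
$v = - \frac{5}{84}$ ($v = \frac{1}{- \frac{84}{5}} = - \frac{5}{84} \approx -0.059524$)
$v^{2} = \left(- \frac{5}{84}\right)^{2} = \frac{25}{7056}$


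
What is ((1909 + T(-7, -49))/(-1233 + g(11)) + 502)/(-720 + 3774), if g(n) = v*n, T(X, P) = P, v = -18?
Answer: 119417/728379 ≈ 0.16395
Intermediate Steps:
g(n) = -18*n
((1909 + T(-7, -49))/(-1233 + g(11)) + 502)/(-720 + 3774) = ((1909 - 49)/(-1233 - 18*11) + 502)/(-720 + 3774) = (1860/(-1233 - 198) + 502)/3054 = (1860/(-1431) + 502)*(1/3054) = (1860*(-1/1431) + 502)*(1/3054) = (-620/477 + 502)*(1/3054) = (238834/477)*(1/3054) = 119417/728379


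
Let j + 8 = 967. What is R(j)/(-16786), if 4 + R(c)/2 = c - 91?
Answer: -864/8393 ≈ -0.10294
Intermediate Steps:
j = 959 (j = -8 + 967 = 959)
R(c) = -190 + 2*c (R(c) = -8 + 2*(c - 91) = -8 + 2*(-91 + c) = -8 + (-182 + 2*c) = -190 + 2*c)
R(j)/(-16786) = (-190 + 2*959)/(-16786) = (-190 + 1918)*(-1/16786) = 1728*(-1/16786) = -864/8393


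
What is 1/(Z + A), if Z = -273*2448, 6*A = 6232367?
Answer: 6/2222543 ≈ 2.6996e-6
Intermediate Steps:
A = 6232367/6 (A = (1/6)*6232367 = 6232367/6 ≈ 1.0387e+6)
Z = -668304
1/(Z + A) = 1/(-668304 + 6232367/6) = 1/(2222543/6) = 6/2222543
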